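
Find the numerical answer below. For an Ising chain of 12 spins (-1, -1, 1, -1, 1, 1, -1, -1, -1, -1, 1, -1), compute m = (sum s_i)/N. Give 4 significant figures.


Step 1: Count up spins (+1): 4, down spins (-1): 8
Step 2: Total magnetization M = 4 - 8 = -4
Step 3: m = M/N = -4/12 = -0.3333

-0.3333


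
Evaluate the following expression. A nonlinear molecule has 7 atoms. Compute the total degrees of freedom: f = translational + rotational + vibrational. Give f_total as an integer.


Step 1: Translational DOF = 3
Step 2: Rotational DOF (nonlinear) = 3
Step 3: Vibrational DOF = 3*7 - 6 = 15
Step 4: Total = 3 + 3 + 15 = 21

21


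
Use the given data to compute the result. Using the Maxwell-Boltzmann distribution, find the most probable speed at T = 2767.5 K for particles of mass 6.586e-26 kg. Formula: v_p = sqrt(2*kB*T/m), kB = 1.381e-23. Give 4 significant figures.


Step 1: Numerator = 2*kB*T = 2*1.381e-23*2767.5 = 7.644e-20
Step 2: Ratio = 7.644e-20 / 6.586e-26 = 1.161e+06
Step 3: v_p = sqrt(1.161e+06) = 1077 m/s

1077


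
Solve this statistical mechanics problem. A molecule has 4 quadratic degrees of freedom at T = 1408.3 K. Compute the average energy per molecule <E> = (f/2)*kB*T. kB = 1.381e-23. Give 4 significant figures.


Step 1: f/2 = 4/2 = 2
Step 2: kB*T = 1.381e-23 * 1408.3 = 1.945e-20
Step 3: <E> = 2 * 1.945e-20 = 3.89e-20 J

3.89e-20


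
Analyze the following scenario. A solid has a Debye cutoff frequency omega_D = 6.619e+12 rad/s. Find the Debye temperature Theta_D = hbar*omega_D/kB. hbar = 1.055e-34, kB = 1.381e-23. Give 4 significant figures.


Step 1: hbar*omega_D = 1.055e-34 * 6.619e+12 = 6.983e-22 J
Step 2: Theta_D = 6.983e-22 / 1.381e-23
Step 3: Theta_D = 50.57 K

50.57


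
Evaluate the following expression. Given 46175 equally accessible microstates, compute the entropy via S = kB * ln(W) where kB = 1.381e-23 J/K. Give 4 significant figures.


Step 1: ln(W) = ln(46175) = 10.74
Step 2: S = kB * ln(W) = 1.381e-23 * 10.74
Step 3: S = 1.483e-22 J/K

1.483e-22


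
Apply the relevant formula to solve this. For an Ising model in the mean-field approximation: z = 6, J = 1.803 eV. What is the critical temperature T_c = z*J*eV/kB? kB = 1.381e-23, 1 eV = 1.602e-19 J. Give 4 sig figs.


Step 1: z*J = 6*1.803 = 10.82 eV
Step 2: Convert to Joules: 10.82*1.602e-19 = 1.733e-18 J
Step 3: T_c = 1.733e-18 / 1.381e-23 = 1.255e+05 K

1.255e+05


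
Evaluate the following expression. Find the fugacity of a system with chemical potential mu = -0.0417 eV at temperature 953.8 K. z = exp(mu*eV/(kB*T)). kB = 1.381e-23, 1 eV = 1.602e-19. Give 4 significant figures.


Step 1: Convert mu to Joules: -0.0417*1.602e-19 = -6.68e-21 J
Step 2: kB*T = 1.381e-23*953.8 = 1.317e-20 J
Step 3: mu/(kB*T) = -0.5072
Step 4: z = exp(-0.5072) = 0.6022

0.6022


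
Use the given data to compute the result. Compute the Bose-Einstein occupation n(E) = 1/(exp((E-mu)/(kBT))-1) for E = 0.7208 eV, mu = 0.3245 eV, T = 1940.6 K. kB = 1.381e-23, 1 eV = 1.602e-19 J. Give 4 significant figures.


Step 1: (E - mu) = 0.3963 eV
Step 2: x = (E-mu)*eV/(kB*T) = 0.3963*1.602e-19/(1.381e-23*1940.6) = 2.369
Step 3: exp(x) = 10.69
Step 4: n = 1/(exp(x)-1) = 0.1032

0.1032


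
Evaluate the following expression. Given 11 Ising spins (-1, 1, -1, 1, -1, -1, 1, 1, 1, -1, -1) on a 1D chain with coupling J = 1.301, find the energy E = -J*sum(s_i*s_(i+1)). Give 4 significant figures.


Step 1: Nearest-neighbor products: -1, -1, -1, -1, 1, -1, 1, 1, -1, 1
Step 2: Sum of products = -2
Step 3: E = -1.301 * -2 = 2.602

2.602


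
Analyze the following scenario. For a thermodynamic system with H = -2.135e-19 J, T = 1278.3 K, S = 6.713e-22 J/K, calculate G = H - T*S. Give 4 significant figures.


Step 1: T*S = 1278.3 * 6.713e-22 = 8.581e-19 J
Step 2: G = H - T*S = -2.135e-19 - 8.581e-19
Step 3: G = -1.072e-18 J

-1.072e-18


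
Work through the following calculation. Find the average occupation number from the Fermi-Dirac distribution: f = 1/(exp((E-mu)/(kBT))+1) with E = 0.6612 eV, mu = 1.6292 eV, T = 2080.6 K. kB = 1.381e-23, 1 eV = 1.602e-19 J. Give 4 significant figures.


Step 1: (E - mu) = 0.6612 - 1.6292 = -0.968 eV
Step 2: Convert: (E-mu)*eV = -1.551e-19 J
Step 3: x = (E-mu)*eV/(kB*T) = -5.397
Step 4: f = 1/(exp(-5.397)+1) = 0.9955

0.9955


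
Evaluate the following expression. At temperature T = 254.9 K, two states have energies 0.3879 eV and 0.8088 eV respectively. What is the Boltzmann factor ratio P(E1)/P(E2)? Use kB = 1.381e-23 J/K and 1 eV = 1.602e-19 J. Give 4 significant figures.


Step 1: Compute energy difference dE = E1 - E2 = 0.3879 - 0.8088 = -0.4209 eV
Step 2: Convert to Joules: dE_J = -0.4209 * 1.602e-19 = -6.743e-20 J
Step 3: Compute exponent = -dE_J / (kB * T) = -(-6.743e-20) / (1.381e-23 * 254.9) = 19.15
Step 4: P(E1)/P(E2) = exp(19.15) = 2.084e+08

2.084e+08


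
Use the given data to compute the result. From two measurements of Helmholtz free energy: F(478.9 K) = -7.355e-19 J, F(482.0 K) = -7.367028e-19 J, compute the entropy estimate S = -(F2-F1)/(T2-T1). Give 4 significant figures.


Step 1: dF = F2 - F1 = -7.367028e-19 - (-7.355e-19) = -1.2028e-21 J
Step 2: dT = T2 - T1 = 482.0 - 478.9 = 3.1 K
Step 3: S = -dF/dT = -(-1.2028e-21)/3.1 = 3.88e-22 J/K

3.88e-22


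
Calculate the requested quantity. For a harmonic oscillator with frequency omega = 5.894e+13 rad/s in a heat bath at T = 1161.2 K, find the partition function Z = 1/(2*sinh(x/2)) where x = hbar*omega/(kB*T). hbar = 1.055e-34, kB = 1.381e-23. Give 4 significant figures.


Step 1: Compute x = hbar*omega/(kB*T) = 1.055e-34*5.894e+13/(1.381e-23*1161.2) = 0.3878
Step 2: x/2 = 0.1939
Step 3: sinh(x/2) = 0.1951
Step 4: Z = 1/(2*0.1951) = 2.563

2.563


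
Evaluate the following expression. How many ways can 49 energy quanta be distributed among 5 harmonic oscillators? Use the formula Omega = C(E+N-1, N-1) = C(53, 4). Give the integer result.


Step 1: Use binomial coefficient C(53, 4)
Step 2: Numerator = 53! / 49!
Step 3: Denominator = 4!
Step 4: Omega = 292825

292825


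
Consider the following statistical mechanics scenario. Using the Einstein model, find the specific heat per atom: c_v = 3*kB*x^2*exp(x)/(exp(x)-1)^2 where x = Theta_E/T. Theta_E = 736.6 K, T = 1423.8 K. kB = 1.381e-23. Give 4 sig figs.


Step 1: x = Theta_E/T = 736.6/1423.8 = 0.5173
Step 2: x^2 = 0.2676
Step 3: exp(x) = 1.678
Step 4: c_v = 3*1.381e-23*0.2676*1.678/(1.678-1)^2 = 4.052e-23

4.052e-23


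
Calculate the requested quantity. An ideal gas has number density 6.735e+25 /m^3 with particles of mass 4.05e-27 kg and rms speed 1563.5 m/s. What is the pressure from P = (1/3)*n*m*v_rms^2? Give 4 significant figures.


Step 1: v_rms^2 = 1563.5^2 = 2.445e+06
Step 2: n*m = 6.735e+25*4.05e-27 = 0.2728
Step 3: P = (1/3)*0.2728*2.445e+06 = 2.223e+05 Pa

2.223e+05


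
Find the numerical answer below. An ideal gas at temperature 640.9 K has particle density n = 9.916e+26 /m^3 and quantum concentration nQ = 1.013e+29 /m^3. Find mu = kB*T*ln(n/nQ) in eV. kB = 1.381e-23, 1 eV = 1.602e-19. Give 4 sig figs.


Step 1: n/nQ = 9.916e+26/1.013e+29 = 0.009789
Step 2: ln(n/nQ) = -4.627
Step 3: mu = kB*T*ln(n/nQ) = 8.851e-21*-4.627 = -4.095e-20 J
Step 4: Convert to eV: -4.095e-20/1.602e-19 = -0.2556 eV

-0.2556


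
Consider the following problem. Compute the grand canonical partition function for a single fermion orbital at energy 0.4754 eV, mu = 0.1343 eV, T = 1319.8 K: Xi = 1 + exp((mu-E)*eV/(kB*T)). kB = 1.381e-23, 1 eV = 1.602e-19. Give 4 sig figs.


Step 1: (mu - E) = 0.1343 - 0.4754 = -0.3411 eV
Step 2: x = (mu-E)*eV/(kB*T) = -0.3411*1.602e-19/(1.381e-23*1319.8) = -2.998
Step 3: exp(x) = 0.04988
Step 4: Xi = 1 + 0.04988 = 1.05

1.05


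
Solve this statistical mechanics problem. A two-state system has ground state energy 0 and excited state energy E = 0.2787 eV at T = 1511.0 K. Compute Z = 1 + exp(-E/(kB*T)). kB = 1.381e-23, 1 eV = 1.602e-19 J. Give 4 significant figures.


Step 1: Compute beta*E = E*eV/(kB*T) = 0.2787*1.602e-19/(1.381e-23*1511.0) = 2.14
Step 2: exp(-beta*E) = exp(-2.14) = 0.1177
Step 3: Z = 1 + 0.1177 = 1.118

1.118


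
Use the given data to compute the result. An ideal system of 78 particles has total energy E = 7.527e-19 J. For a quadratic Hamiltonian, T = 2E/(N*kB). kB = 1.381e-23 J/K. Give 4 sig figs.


Step 1: Numerator = 2*E = 2*7.527e-19 = 1.505e-18 J
Step 2: Denominator = N*kB = 78*1.381e-23 = 1.077e-21
Step 3: T = 1.505e-18 / 1.077e-21 = 1398 K

1398


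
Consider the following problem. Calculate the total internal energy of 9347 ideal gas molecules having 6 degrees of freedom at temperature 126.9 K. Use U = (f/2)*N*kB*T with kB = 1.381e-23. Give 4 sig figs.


Step 1: f/2 = 6/2 = 3.0
Step 2: N*kB*T = 9347*1.381e-23*126.9 = 1.638e-17
Step 3: U = 3.0 * 1.638e-17 = 4.914e-17 J

4.914e-17


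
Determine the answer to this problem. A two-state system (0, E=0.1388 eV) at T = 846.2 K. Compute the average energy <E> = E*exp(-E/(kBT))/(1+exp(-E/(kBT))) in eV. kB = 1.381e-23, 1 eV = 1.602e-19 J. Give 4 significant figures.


Step 1: beta*E = 0.1388*1.602e-19/(1.381e-23*846.2) = 1.903
Step 2: exp(-beta*E) = 0.1492
Step 3: <E> = 0.1388*0.1492/(1+0.1492) = 0.01802 eV

0.01802


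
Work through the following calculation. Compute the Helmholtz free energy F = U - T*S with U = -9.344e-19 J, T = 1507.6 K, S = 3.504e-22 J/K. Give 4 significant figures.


Step 1: T*S = 1507.6 * 3.504e-22 = 5.283e-19 J
Step 2: F = U - T*S = -9.344e-19 - 5.283e-19
Step 3: F = -1.463e-18 J

-1.463e-18


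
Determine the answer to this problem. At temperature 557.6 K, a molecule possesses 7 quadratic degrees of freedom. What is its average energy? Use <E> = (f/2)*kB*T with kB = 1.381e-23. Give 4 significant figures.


Step 1: f/2 = 7/2 = 3.5
Step 2: kB*T = 1.381e-23 * 557.6 = 7.7e-21
Step 3: <E> = 3.5 * 7.7e-21 = 2.695e-20 J

2.695e-20


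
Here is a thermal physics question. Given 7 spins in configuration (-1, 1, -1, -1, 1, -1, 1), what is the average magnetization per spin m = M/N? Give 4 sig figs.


Step 1: Count up spins (+1): 3, down spins (-1): 4
Step 2: Total magnetization M = 3 - 4 = -1
Step 3: m = M/N = -1/7 = -0.1429

-0.1429


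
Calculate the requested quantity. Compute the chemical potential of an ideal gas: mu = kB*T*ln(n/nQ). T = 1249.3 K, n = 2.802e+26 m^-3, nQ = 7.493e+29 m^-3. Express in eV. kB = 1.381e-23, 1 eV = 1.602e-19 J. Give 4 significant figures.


Step 1: n/nQ = 2.802e+26/7.493e+29 = 0.0003739
Step 2: ln(n/nQ) = -7.891
Step 3: mu = kB*T*ln(n/nQ) = 1.725e-20*-7.891 = -1.361e-19 J
Step 4: Convert to eV: -1.361e-19/1.602e-19 = -0.8499 eV

-0.8499


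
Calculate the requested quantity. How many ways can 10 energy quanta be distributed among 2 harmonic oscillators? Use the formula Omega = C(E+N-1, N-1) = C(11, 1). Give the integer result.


Step 1: Use binomial coefficient C(11, 1)
Step 2: Numerator = 11! / 10!
Step 3: Denominator = 1!
Step 4: Omega = 11

11


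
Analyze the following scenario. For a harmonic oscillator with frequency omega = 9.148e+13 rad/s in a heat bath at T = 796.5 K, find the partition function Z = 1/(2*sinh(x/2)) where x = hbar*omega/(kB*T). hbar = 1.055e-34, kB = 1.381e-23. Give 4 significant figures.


Step 1: Compute x = hbar*omega/(kB*T) = 1.055e-34*9.148e+13/(1.381e-23*796.5) = 0.8774
Step 2: x/2 = 0.4387
Step 3: sinh(x/2) = 0.4529
Step 4: Z = 1/(2*0.4529) = 1.104

1.104


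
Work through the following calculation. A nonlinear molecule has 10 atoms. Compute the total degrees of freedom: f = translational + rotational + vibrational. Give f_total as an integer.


Step 1: Translational DOF = 3
Step 2: Rotational DOF (nonlinear) = 3
Step 3: Vibrational DOF = 3*10 - 6 = 24
Step 4: Total = 3 + 3 + 24 = 30

30


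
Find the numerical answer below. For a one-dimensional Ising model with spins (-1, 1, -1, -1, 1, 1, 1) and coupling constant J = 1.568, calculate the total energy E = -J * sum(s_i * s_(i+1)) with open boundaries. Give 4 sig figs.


Step 1: Nearest-neighbor products: -1, -1, 1, -1, 1, 1
Step 2: Sum of products = 0
Step 3: E = -1.568 * 0 = 0

0


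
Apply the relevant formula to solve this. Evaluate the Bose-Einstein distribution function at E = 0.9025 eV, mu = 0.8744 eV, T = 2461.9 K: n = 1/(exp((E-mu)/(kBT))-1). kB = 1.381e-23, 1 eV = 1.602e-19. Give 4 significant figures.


Step 1: (E - mu) = 0.0281 eV
Step 2: x = (E-mu)*eV/(kB*T) = 0.0281*1.602e-19/(1.381e-23*2461.9) = 0.1324
Step 3: exp(x) = 1.142
Step 4: n = 1/(exp(x)-1) = 7.064

7.064


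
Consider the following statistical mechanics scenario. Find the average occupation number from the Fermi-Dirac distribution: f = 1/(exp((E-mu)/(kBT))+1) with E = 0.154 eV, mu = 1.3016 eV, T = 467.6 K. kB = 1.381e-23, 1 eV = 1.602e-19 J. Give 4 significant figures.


Step 1: (E - mu) = 0.154 - 1.3016 = -1.148 eV
Step 2: Convert: (E-mu)*eV = -1.838e-19 J
Step 3: x = (E-mu)*eV/(kB*T) = -28.47
Step 4: f = 1/(exp(-28.47)+1) = 1

1


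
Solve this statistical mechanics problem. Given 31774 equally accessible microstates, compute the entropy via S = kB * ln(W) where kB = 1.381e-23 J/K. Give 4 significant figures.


Step 1: ln(W) = ln(31774) = 10.37
Step 2: S = kB * ln(W) = 1.381e-23 * 10.37
Step 3: S = 1.432e-22 J/K

1.432e-22


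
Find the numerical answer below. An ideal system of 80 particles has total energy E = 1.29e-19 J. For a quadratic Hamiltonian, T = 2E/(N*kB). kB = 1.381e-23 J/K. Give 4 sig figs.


Step 1: Numerator = 2*E = 2*1.29e-19 = 2.58e-19 J
Step 2: Denominator = N*kB = 80*1.381e-23 = 1.105e-21
Step 3: T = 2.58e-19 / 1.105e-21 = 233.5 K

233.5


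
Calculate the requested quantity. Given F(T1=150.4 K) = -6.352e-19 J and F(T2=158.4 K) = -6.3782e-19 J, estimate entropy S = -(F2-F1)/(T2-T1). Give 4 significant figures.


Step 1: dF = F2 - F1 = -6.3782e-19 - (-6.352e-19) = -2.62e-21 J
Step 2: dT = T2 - T1 = 158.4 - 150.4 = 8 K
Step 3: S = -dF/dT = -(-2.62e-21)/8 = 3.275e-22 J/K

3.275e-22


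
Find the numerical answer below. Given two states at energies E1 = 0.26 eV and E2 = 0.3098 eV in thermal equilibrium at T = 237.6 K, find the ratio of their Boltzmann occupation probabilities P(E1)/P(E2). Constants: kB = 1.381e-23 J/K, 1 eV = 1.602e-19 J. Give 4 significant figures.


Step 1: Compute energy difference dE = E1 - E2 = 0.26 - 0.3098 = -0.0498 eV
Step 2: Convert to Joules: dE_J = -0.0498 * 1.602e-19 = -7.978e-21 J
Step 3: Compute exponent = -dE_J / (kB * T) = -(-7.978e-21) / (1.381e-23 * 237.6) = 2.431
Step 4: P(E1)/P(E2) = exp(2.431) = 11.37

11.37


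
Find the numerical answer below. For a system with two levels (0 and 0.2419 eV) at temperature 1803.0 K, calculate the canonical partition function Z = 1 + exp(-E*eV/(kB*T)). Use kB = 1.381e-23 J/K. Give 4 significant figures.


Step 1: Compute beta*E = E*eV/(kB*T) = 0.2419*1.602e-19/(1.381e-23*1803.0) = 1.556
Step 2: exp(-beta*E) = exp(-1.556) = 0.2109
Step 3: Z = 1 + 0.2109 = 1.211

1.211


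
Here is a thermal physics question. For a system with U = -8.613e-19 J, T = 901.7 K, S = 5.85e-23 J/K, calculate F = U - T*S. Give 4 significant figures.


Step 1: T*S = 901.7 * 5.85e-23 = 5.275e-20 J
Step 2: F = U - T*S = -8.613e-19 - 5.275e-20
Step 3: F = -9.14e-19 J

-9.14e-19


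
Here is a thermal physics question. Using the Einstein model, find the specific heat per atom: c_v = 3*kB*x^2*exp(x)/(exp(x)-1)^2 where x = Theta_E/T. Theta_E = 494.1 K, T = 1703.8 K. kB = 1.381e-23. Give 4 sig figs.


Step 1: x = Theta_E/T = 494.1/1703.8 = 0.29
Step 2: x^2 = 0.0841
Step 3: exp(x) = 1.336
Step 4: c_v = 3*1.381e-23*0.0841*1.336/(1.336-1)^2 = 4.114e-23

4.114e-23


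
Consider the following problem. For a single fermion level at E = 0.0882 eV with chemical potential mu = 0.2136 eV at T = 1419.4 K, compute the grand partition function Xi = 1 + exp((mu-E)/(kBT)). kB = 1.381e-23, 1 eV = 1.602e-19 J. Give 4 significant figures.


Step 1: (mu - E) = 0.2136 - 0.0882 = 0.1254 eV
Step 2: x = (mu-E)*eV/(kB*T) = 0.1254*1.602e-19/(1.381e-23*1419.4) = 1.025
Step 3: exp(x) = 2.787
Step 4: Xi = 1 + 2.787 = 3.787

3.787


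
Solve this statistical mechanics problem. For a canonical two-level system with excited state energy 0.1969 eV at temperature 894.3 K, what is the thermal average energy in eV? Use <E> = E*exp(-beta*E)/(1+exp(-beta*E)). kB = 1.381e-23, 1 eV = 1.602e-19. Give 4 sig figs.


Step 1: beta*E = 0.1969*1.602e-19/(1.381e-23*894.3) = 2.554
Step 2: exp(-beta*E) = 0.07777
Step 3: <E> = 0.1969*0.07777/(1+0.07777) = 0.01421 eV

0.01421


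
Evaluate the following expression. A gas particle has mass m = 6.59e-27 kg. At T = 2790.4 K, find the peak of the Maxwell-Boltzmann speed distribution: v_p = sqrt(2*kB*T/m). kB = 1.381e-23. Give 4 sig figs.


Step 1: Numerator = 2*kB*T = 2*1.381e-23*2790.4 = 7.707e-20
Step 2: Ratio = 7.707e-20 / 6.59e-27 = 1.17e+07
Step 3: v_p = sqrt(1.17e+07) = 3420 m/s

3420


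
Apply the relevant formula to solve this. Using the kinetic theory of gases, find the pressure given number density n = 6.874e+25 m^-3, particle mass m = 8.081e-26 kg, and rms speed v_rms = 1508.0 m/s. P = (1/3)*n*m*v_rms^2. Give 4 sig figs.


Step 1: v_rms^2 = 1508.0^2 = 2.274e+06
Step 2: n*m = 6.874e+25*8.081e-26 = 5.555
Step 3: P = (1/3)*5.555*2.274e+06 = 4.211e+06 Pa

4.211e+06


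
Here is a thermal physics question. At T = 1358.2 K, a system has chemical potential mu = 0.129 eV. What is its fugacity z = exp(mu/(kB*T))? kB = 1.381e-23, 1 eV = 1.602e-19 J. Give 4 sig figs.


Step 1: Convert mu to Joules: 0.129*1.602e-19 = 2.067e-20 J
Step 2: kB*T = 1.381e-23*1358.2 = 1.876e-20 J
Step 3: mu/(kB*T) = 1.102
Step 4: z = exp(1.102) = 3.01

3.01


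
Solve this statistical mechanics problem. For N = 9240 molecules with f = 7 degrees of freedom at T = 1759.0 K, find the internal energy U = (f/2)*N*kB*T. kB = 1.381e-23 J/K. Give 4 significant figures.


Step 1: f/2 = 7/2 = 3.5
Step 2: N*kB*T = 9240*1.381e-23*1759.0 = 2.245e-16
Step 3: U = 3.5 * 2.245e-16 = 7.856e-16 J

7.856e-16


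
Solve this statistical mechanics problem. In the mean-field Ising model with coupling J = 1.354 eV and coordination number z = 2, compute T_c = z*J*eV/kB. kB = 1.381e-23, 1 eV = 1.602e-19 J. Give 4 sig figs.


Step 1: z*J = 2*1.354 = 2.708 eV
Step 2: Convert to Joules: 2.708*1.602e-19 = 4.338e-19 J
Step 3: T_c = 4.338e-19 / 1.381e-23 = 3.141e+04 K

3.141e+04


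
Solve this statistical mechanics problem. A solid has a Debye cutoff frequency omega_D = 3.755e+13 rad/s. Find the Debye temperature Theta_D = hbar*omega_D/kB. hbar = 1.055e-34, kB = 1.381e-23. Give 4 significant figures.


Step 1: hbar*omega_D = 1.055e-34 * 3.755e+13 = 3.962e-21 J
Step 2: Theta_D = 3.962e-21 / 1.381e-23
Step 3: Theta_D = 286.9 K

286.9


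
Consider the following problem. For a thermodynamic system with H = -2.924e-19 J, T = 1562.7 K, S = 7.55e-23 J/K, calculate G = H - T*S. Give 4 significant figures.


Step 1: T*S = 1562.7 * 7.55e-23 = 1.18e-19 J
Step 2: G = H - T*S = -2.924e-19 - 1.18e-19
Step 3: G = -4.104e-19 J

-4.104e-19


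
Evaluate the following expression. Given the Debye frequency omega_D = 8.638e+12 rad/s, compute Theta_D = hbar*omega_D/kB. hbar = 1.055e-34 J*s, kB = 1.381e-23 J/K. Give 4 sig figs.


Step 1: hbar*omega_D = 1.055e-34 * 8.638e+12 = 9.113e-22 J
Step 2: Theta_D = 9.113e-22 / 1.381e-23
Step 3: Theta_D = 65.99 K

65.99


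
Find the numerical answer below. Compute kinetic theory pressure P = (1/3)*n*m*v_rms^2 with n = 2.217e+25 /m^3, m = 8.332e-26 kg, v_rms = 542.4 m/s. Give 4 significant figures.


Step 1: v_rms^2 = 542.4^2 = 2.942e+05
Step 2: n*m = 2.217e+25*8.332e-26 = 1.847
Step 3: P = (1/3)*1.847*2.942e+05 = 1.811e+05 Pa

1.811e+05


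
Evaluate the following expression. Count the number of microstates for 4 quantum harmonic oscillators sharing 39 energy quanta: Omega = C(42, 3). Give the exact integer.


Step 1: Use binomial coefficient C(42, 3)
Step 2: Numerator = 42! / 39!
Step 3: Denominator = 3!
Step 4: Omega = 11480

11480


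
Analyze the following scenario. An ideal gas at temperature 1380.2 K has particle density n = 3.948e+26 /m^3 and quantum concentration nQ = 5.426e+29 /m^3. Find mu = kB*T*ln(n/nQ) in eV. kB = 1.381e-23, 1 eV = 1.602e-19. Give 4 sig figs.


Step 1: n/nQ = 3.948e+26/5.426e+29 = 0.0007276
Step 2: ln(n/nQ) = -7.226
Step 3: mu = kB*T*ln(n/nQ) = 1.906e-20*-7.226 = -1.377e-19 J
Step 4: Convert to eV: -1.377e-19/1.602e-19 = -0.8597 eV

-0.8597


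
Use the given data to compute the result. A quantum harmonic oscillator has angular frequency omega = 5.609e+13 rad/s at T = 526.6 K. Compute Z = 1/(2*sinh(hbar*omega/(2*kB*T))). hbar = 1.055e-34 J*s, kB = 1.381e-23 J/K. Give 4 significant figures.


Step 1: Compute x = hbar*omega/(kB*T) = 1.055e-34*5.609e+13/(1.381e-23*526.6) = 0.8137
Step 2: x/2 = 0.4068
Step 3: sinh(x/2) = 0.4182
Step 4: Z = 1/(2*0.4182) = 1.196

1.196


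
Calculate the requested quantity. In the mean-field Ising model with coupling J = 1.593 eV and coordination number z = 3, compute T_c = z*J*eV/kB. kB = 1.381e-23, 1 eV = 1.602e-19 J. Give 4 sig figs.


Step 1: z*J = 3*1.593 = 4.779 eV
Step 2: Convert to Joules: 4.779*1.602e-19 = 7.656e-19 J
Step 3: T_c = 7.656e-19 / 1.381e-23 = 5.544e+04 K

5.544e+04


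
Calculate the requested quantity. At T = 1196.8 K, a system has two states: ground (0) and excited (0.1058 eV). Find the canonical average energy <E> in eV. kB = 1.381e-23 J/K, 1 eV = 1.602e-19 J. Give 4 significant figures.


Step 1: beta*E = 0.1058*1.602e-19/(1.381e-23*1196.8) = 1.025
Step 2: exp(-beta*E) = 0.3586
Step 3: <E> = 0.1058*0.3586/(1+0.3586) = 0.02793 eV

0.02793


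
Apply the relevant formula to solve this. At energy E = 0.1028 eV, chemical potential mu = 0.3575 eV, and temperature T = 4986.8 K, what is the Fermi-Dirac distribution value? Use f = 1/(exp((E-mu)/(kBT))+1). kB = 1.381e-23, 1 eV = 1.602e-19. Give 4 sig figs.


Step 1: (E - mu) = 0.1028 - 0.3575 = -0.2547 eV
Step 2: Convert: (E-mu)*eV = -4.08e-20 J
Step 3: x = (E-mu)*eV/(kB*T) = -0.5925
Step 4: f = 1/(exp(-0.5925)+1) = 0.6439

0.6439


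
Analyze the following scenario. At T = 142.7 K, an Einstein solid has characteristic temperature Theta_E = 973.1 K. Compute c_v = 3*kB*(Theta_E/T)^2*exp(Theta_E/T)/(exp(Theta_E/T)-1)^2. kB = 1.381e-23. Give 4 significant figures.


Step 1: x = Theta_E/T = 973.1/142.7 = 6.819
Step 2: x^2 = 46.5
Step 3: exp(x) = 915.3
Step 4: c_v = 3*1.381e-23*46.5*915.3/(915.3-1)^2 = 2.11e-24

2.11e-24


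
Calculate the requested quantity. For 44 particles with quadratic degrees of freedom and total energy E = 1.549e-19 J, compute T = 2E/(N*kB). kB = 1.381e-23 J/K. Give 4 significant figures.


Step 1: Numerator = 2*E = 2*1.549e-19 = 3.098e-19 J
Step 2: Denominator = N*kB = 44*1.381e-23 = 6.076e-22
Step 3: T = 3.098e-19 / 6.076e-22 = 509.8 K

509.8


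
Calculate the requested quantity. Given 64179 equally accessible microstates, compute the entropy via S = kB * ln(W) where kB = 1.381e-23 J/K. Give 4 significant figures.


Step 1: ln(W) = ln(64179) = 11.07
Step 2: S = kB * ln(W) = 1.381e-23 * 11.07
Step 3: S = 1.529e-22 J/K

1.529e-22


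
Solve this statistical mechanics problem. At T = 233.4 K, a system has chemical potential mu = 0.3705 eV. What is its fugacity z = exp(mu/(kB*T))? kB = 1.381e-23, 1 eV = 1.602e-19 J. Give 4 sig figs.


Step 1: Convert mu to Joules: 0.3705*1.602e-19 = 5.935e-20 J
Step 2: kB*T = 1.381e-23*233.4 = 3.223e-21 J
Step 3: mu/(kB*T) = 18.41
Step 4: z = exp(18.41) = 9.937e+07

9.937e+07


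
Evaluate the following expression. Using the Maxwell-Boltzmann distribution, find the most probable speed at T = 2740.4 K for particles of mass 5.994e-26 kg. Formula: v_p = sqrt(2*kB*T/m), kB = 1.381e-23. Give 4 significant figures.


Step 1: Numerator = 2*kB*T = 2*1.381e-23*2740.4 = 7.569e-20
Step 2: Ratio = 7.569e-20 / 5.994e-26 = 1.263e+06
Step 3: v_p = sqrt(1.263e+06) = 1124 m/s

1124


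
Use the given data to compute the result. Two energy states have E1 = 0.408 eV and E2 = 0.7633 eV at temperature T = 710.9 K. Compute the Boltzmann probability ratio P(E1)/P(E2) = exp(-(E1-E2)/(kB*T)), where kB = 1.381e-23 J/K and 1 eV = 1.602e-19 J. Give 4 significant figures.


Step 1: Compute energy difference dE = E1 - E2 = 0.408 - 0.7633 = -0.3553 eV
Step 2: Convert to Joules: dE_J = -0.3553 * 1.602e-19 = -5.692e-20 J
Step 3: Compute exponent = -dE_J / (kB * T) = -(-5.692e-20) / (1.381e-23 * 710.9) = 5.798
Step 4: P(E1)/P(E2) = exp(5.798) = 329.5

329.5


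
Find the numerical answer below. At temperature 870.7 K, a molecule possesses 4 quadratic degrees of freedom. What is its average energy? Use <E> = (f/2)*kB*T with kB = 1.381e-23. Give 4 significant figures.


Step 1: f/2 = 4/2 = 2
Step 2: kB*T = 1.381e-23 * 870.7 = 1.202e-20
Step 3: <E> = 2 * 1.202e-20 = 2.405e-20 J

2.405e-20


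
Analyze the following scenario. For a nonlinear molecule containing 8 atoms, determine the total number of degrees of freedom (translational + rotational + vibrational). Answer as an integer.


Step 1: Translational DOF = 3
Step 2: Rotational DOF (nonlinear) = 3
Step 3: Vibrational DOF = 3*8 - 6 = 18
Step 4: Total = 3 + 3 + 18 = 24

24


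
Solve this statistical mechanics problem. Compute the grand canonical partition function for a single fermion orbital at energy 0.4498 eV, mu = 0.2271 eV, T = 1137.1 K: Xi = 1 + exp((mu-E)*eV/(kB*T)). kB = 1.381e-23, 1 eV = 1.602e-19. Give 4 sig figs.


Step 1: (mu - E) = 0.2271 - 0.4498 = -0.2227 eV
Step 2: x = (mu-E)*eV/(kB*T) = -0.2227*1.602e-19/(1.381e-23*1137.1) = -2.272
Step 3: exp(x) = 0.1031
Step 4: Xi = 1 + 0.1031 = 1.103

1.103


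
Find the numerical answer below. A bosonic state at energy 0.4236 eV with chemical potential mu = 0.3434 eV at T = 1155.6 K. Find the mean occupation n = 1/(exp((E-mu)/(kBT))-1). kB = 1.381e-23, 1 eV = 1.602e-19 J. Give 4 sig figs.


Step 1: (E - mu) = 0.0802 eV
Step 2: x = (E-mu)*eV/(kB*T) = 0.0802*1.602e-19/(1.381e-23*1155.6) = 0.8051
Step 3: exp(x) = 2.237
Step 4: n = 1/(exp(x)-1) = 0.8085

0.8085


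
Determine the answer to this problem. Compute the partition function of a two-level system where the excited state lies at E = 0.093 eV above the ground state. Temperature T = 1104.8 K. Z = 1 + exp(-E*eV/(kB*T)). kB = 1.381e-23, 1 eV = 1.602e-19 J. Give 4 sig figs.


Step 1: Compute beta*E = E*eV/(kB*T) = 0.093*1.602e-19/(1.381e-23*1104.8) = 0.9765
Step 2: exp(-beta*E) = exp(-0.9765) = 0.3766
Step 3: Z = 1 + 0.3766 = 1.377

1.377


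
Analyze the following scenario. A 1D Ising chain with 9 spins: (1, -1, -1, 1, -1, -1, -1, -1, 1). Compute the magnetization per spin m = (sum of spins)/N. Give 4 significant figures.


Step 1: Count up spins (+1): 3, down spins (-1): 6
Step 2: Total magnetization M = 3 - 6 = -3
Step 3: m = M/N = -3/9 = -0.3333

-0.3333


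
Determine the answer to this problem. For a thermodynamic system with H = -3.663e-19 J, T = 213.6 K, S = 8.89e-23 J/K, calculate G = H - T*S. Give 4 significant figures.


Step 1: T*S = 213.6 * 8.89e-23 = 1.899e-20 J
Step 2: G = H - T*S = -3.663e-19 - 1.899e-20
Step 3: G = -3.853e-19 J

-3.853e-19


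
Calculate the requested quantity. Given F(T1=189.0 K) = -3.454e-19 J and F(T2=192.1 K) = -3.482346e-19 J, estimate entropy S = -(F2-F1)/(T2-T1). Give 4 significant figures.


Step 1: dF = F2 - F1 = -3.482346e-19 - (-3.454e-19) = -2.8346e-21 J
Step 2: dT = T2 - T1 = 192.1 - 189.0 = 3.1 K
Step 3: S = -dF/dT = -(-2.8346e-21)/3.1 = 9.144e-22 J/K

9.144e-22


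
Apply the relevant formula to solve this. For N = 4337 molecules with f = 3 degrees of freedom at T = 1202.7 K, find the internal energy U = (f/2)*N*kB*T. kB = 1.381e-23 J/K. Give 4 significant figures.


Step 1: f/2 = 3/2 = 1.5
Step 2: N*kB*T = 4337*1.381e-23*1202.7 = 7.203e-17
Step 3: U = 1.5 * 7.203e-17 = 1.081e-16 J

1.081e-16


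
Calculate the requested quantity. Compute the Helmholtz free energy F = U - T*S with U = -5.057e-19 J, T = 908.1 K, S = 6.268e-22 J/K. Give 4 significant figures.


Step 1: T*S = 908.1 * 6.268e-22 = 5.692e-19 J
Step 2: F = U - T*S = -5.057e-19 - 5.692e-19
Step 3: F = -1.075e-18 J

-1.075e-18


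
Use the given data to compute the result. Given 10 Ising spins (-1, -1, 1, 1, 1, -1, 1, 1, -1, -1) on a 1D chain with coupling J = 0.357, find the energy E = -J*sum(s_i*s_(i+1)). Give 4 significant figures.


Step 1: Nearest-neighbor products: 1, -1, 1, 1, -1, -1, 1, -1, 1
Step 2: Sum of products = 1
Step 3: E = -0.357 * 1 = -0.357

-0.357


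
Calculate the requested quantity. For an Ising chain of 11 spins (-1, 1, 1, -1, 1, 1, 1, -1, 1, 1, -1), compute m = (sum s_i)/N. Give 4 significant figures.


Step 1: Count up spins (+1): 7, down spins (-1): 4
Step 2: Total magnetization M = 7 - 4 = 3
Step 3: m = M/N = 3/11 = 0.2727

0.2727


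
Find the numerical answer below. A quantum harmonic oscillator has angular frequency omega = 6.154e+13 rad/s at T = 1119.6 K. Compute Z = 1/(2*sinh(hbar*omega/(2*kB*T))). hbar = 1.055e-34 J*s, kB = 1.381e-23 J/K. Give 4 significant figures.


Step 1: Compute x = hbar*omega/(kB*T) = 1.055e-34*6.154e+13/(1.381e-23*1119.6) = 0.4199
Step 2: x/2 = 0.21
Step 3: sinh(x/2) = 0.2115
Step 4: Z = 1/(2*0.2115) = 2.364

2.364


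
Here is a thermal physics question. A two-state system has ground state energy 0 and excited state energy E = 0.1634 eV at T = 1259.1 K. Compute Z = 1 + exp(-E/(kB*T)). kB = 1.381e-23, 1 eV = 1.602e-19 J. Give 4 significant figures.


Step 1: Compute beta*E = E*eV/(kB*T) = 0.1634*1.602e-19/(1.381e-23*1259.1) = 1.505
Step 2: exp(-beta*E) = exp(-1.505) = 0.2219
Step 3: Z = 1 + 0.2219 = 1.222

1.222


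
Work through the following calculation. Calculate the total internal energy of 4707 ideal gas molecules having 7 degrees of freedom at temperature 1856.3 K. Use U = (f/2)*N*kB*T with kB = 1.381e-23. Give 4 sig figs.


Step 1: f/2 = 7/2 = 3.5
Step 2: N*kB*T = 4707*1.381e-23*1856.3 = 1.207e-16
Step 3: U = 3.5 * 1.207e-16 = 4.223e-16 J

4.223e-16


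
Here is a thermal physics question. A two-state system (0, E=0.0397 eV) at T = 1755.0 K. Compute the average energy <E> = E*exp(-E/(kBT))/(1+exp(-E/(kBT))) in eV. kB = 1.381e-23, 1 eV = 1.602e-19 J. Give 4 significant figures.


Step 1: beta*E = 0.0397*1.602e-19/(1.381e-23*1755.0) = 0.2624
Step 2: exp(-beta*E) = 0.7692
Step 3: <E> = 0.0397*0.7692/(1+0.7692) = 0.01726 eV

0.01726


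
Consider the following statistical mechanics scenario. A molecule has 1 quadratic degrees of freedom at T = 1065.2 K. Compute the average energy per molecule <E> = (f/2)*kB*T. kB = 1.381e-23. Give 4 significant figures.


Step 1: f/2 = 1/2 = 0.5
Step 2: kB*T = 1.381e-23 * 1065.2 = 1.471e-20
Step 3: <E> = 0.5 * 1.471e-20 = 7.355e-21 J

7.355e-21


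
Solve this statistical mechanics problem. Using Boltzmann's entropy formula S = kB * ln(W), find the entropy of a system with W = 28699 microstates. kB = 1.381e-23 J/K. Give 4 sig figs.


Step 1: ln(W) = ln(28699) = 10.26
Step 2: S = kB * ln(W) = 1.381e-23 * 10.26
Step 3: S = 1.418e-22 J/K

1.418e-22


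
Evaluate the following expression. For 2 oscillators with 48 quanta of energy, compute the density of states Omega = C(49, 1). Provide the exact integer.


Step 1: Use binomial coefficient C(49, 1)
Step 2: Numerator = 49! / 48!
Step 3: Denominator = 1!
Step 4: Omega = 49

49


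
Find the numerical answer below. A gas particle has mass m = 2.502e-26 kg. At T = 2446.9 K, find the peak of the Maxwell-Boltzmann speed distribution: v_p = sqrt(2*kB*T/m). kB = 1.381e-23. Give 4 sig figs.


Step 1: Numerator = 2*kB*T = 2*1.381e-23*2446.9 = 6.758e-20
Step 2: Ratio = 6.758e-20 / 2.502e-26 = 2.701e+06
Step 3: v_p = sqrt(2.701e+06) = 1644 m/s

1644


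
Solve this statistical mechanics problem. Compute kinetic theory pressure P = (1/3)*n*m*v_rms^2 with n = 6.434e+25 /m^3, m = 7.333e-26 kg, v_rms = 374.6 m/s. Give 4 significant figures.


Step 1: v_rms^2 = 374.6^2 = 1.403e+05
Step 2: n*m = 6.434e+25*7.333e-26 = 4.718
Step 3: P = (1/3)*4.718*1.403e+05 = 2.207e+05 Pa

2.207e+05


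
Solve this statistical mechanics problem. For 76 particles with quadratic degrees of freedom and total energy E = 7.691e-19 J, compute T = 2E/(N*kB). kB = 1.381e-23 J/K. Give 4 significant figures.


Step 1: Numerator = 2*E = 2*7.691e-19 = 1.538e-18 J
Step 2: Denominator = N*kB = 76*1.381e-23 = 1.05e-21
Step 3: T = 1.538e-18 / 1.05e-21 = 1466 K

1466


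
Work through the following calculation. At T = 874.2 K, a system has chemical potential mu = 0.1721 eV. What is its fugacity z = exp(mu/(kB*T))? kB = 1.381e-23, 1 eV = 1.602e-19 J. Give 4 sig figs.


Step 1: Convert mu to Joules: 0.1721*1.602e-19 = 2.757e-20 J
Step 2: kB*T = 1.381e-23*874.2 = 1.207e-20 J
Step 3: mu/(kB*T) = 2.284
Step 4: z = exp(2.284) = 9.813

9.813


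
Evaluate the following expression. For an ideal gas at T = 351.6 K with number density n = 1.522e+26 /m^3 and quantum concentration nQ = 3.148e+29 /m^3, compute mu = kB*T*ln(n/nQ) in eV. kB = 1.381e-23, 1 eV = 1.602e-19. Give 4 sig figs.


Step 1: n/nQ = 1.522e+26/3.148e+29 = 0.0004835
Step 2: ln(n/nQ) = -7.634
Step 3: mu = kB*T*ln(n/nQ) = 4.856e-21*-7.634 = -3.707e-20 J
Step 4: Convert to eV: -3.707e-20/1.602e-19 = -0.2314 eV

-0.2314


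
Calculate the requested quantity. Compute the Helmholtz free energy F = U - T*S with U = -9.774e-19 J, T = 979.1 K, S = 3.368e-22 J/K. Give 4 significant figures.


Step 1: T*S = 979.1 * 3.368e-22 = 3.298e-19 J
Step 2: F = U - T*S = -9.774e-19 - 3.298e-19
Step 3: F = -1.307e-18 J

-1.307e-18


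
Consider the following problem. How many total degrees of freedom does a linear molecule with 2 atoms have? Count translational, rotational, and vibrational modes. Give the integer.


Step 1: Translational DOF = 3
Step 2: Rotational DOF (linear) = 2
Step 3: Vibrational DOF = 3*2 - 5 = 1
Step 4: Total = 3 + 2 + 1 = 6

6


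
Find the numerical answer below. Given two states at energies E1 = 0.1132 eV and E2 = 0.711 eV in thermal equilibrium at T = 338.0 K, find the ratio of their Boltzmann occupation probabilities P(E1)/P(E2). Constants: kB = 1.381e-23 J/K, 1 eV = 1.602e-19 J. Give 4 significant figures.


Step 1: Compute energy difference dE = E1 - E2 = 0.1132 - 0.711 = -0.5978 eV
Step 2: Convert to Joules: dE_J = -0.5978 * 1.602e-19 = -9.577e-20 J
Step 3: Compute exponent = -dE_J / (kB * T) = -(-9.577e-20) / (1.381e-23 * 338.0) = 20.52
Step 4: P(E1)/P(E2) = exp(20.52) = 8.134e+08

8.134e+08


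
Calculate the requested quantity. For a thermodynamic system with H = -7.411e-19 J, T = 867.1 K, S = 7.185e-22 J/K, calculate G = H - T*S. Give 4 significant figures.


Step 1: T*S = 867.1 * 7.185e-22 = 6.23e-19 J
Step 2: G = H - T*S = -7.411e-19 - 6.23e-19
Step 3: G = -1.364e-18 J

-1.364e-18


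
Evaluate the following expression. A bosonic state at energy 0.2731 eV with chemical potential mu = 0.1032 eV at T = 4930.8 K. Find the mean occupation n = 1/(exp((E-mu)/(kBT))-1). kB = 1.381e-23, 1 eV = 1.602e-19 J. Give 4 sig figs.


Step 1: (E - mu) = 0.1699 eV
Step 2: x = (E-mu)*eV/(kB*T) = 0.1699*1.602e-19/(1.381e-23*4930.8) = 0.3997
Step 3: exp(x) = 1.491
Step 4: n = 1/(exp(x)-1) = 2.035

2.035


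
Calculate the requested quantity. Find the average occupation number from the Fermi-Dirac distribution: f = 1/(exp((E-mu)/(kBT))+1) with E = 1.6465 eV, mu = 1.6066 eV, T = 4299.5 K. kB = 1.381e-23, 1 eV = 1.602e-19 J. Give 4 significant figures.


Step 1: (E - mu) = 1.6465 - 1.6066 = 0.0399 eV
Step 2: Convert: (E-mu)*eV = 6.392e-21 J
Step 3: x = (E-mu)*eV/(kB*T) = 0.1077
Step 4: f = 1/(exp(0.1077)+1) = 0.4731

0.4731


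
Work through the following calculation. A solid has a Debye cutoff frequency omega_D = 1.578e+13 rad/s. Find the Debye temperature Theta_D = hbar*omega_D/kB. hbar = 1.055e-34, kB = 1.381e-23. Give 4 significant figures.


Step 1: hbar*omega_D = 1.055e-34 * 1.578e+13 = 1.665e-21 J
Step 2: Theta_D = 1.665e-21 / 1.381e-23
Step 3: Theta_D = 120.5 K

120.5


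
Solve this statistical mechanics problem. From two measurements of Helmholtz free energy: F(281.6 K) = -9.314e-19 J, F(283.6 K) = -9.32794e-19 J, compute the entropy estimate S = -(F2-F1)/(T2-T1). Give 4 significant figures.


Step 1: dF = F2 - F1 = -9.32794e-19 - (-9.314e-19) = -1.394e-21 J
Step 2: dT = T2 - T1 = 283.6 - 281.6 = 2 K
Step 3: S = -dF/dT = -(-1.394e-21)/2 = 6.97e-22 J/K

6.97e-22


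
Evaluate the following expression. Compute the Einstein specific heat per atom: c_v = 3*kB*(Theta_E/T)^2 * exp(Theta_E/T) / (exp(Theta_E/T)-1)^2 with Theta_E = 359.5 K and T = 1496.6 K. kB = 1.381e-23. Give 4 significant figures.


Step 1: x = Theta_E/T = 359.5/1496.6 = 0.2402
Step 2: x^2 = 0.0577
Step 3: exp(x) = 1.272
Step 4: c_v = 3*1.381e-23*0.0577*1.272/(1.272-1)^2 = 4.123e-23

4.123e-23


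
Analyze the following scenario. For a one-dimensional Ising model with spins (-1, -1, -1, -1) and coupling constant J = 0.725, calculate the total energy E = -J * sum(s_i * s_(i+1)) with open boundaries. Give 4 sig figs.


Step 1: Nearest-neighbor products: 1, 1, 1
Step 2: Sum of products = 3
Step 3: E = -0.725 * 3 = -2.175

-2.175


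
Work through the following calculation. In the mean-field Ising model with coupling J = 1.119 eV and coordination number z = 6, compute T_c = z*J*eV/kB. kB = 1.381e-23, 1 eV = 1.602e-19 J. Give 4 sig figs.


Step 1: z*J = 6*1.119 = 6.714 eV
Step 2: Convert to Joules: 6.714*1.602e-19 = 1.076e-18 J
Step 3: T_c = 1.076e-18 / 1.381e-23 = 7.788e+04 K

7.788e+04


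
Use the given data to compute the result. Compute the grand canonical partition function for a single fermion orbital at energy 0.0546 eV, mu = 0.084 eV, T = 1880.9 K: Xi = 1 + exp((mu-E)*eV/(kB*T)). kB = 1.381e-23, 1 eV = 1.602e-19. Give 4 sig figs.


Step 1: (mu - E) = 0.084 - 0.0546 = 0.0294 eV
Step 2: x = (mu-E)*eV/(kB*T) = 0.0294*1.602e-19/(1.381e-23*1880.9) = 0.1813
Step 3: exp(x) = 1.199
Step 4: Xi = 1 + 1.199 = 2.199

2.199


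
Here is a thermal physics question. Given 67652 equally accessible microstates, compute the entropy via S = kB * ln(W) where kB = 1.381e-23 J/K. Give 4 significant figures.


Step 1: ln(W) = ln(67652) = 11.12
Step 2: S = kB * ln(W) = 1.381e-23 * 11.12
Step 3: S = 1.536e-22 J/K

1.536e-22


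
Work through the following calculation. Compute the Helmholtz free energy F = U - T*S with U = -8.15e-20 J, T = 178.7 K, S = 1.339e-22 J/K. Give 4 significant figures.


Step 1: T*S = 178.7 * 1.339e-22 = 2.393e-20 J
Step 2: F = U - T*S = -8.15e-20 - 2.393e-20
Step 3: F = -1.054e-19 J

-1.054e-19


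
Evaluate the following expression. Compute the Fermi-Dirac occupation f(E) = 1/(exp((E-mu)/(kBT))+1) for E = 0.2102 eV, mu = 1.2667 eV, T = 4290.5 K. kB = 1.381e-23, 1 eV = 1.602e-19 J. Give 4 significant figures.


Step 1: (E - mu) = 0.2102 - 1.2667 = -1.056 eV
Step 2: Convert: (E-mu)*eV = -1.693e-19 J
Step 3: x = (E-mu)*eV/(kB*T) = -2.856
Step 4: f = 1/(exp(-2.856)+1) = 0.9457

0.9457


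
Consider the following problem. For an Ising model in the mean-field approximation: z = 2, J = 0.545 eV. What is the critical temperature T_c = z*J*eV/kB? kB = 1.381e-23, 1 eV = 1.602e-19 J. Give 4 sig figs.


Step 1: z*J = 2*0.545 = 1.09 eV
Step 2: Convert to Joules: 1.09*1.602e-19 = 1.746e-19 J
Step 3: T_c = 1.746e-19 / 1.381e-23 = 1.264e+04 K

1.264e+04


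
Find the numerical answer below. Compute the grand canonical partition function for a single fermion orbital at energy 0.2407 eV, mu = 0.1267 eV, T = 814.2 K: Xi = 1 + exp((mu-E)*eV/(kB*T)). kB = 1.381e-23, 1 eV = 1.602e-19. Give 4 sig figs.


Step 1: (mu - E) = 0.1267 - 0.2407 = -0.114 eV
Step 2: x = (mu-E)*eV/(kB*T) = -0.114*1.602e-19/(1.381e-23*814.2) = -1.624
Step 3: exp(x) = 0.1971
Step 4: Xi = 1 + 0.1971 = 1.197

1.197


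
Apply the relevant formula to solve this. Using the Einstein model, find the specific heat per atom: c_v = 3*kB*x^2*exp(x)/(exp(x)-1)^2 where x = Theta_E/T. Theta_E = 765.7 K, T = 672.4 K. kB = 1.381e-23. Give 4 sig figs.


Step 1: x = Theta_E/T = 765.7/672.4 = 1.139
Step 2: x^2 = 1.297
Step 3: exp(x) = 3.123
Step 4: c_v = 3*1.381e-23*1.297*3.123/(3.123-1)^2 = 3.723e-23

3.723e-23
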